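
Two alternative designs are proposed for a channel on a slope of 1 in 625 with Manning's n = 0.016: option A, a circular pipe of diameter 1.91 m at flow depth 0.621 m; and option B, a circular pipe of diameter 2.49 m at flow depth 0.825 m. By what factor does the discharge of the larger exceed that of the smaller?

2.1

Channel A: For a circular section of diameter D = 1.91 m at depth y = 0.621 m, the central angle is θ = 2 arccos(1 − 2y/D) = 2.427 rad. Then A = (D²/8)(θ − sin θ) = 0.8079 m² and P = Dθ/2 = 2.318 m. Hydraulic radius R = A/P = 0.8079/2.318 = 0.3486 m. Q_A = (1/0.016)·0.8079·0.3486^(2/3)·√0.0016 = 1 m³/s.
Channel B: For a circular section of diameter D = 2.49 m at depth y = 0.825 m, the central angle is θ = 2 arccos(1 − 2y/D) = 2.453 rad. Then A = (D²/8)(θ − sin θ) = 1.409 m² and P = Dθ/2 = 3.054 m. Hydraulic radius R = A/P = 1.409/3.054 = 0.4613 m. Q_B = (1/0.016)·1.409·0.4613^(2/3)·√0.0016 = 2.103 m³/s.
The larger discharge is 2.103 m³/s and the smaller is 1 m³/s; the ratio is 2.1.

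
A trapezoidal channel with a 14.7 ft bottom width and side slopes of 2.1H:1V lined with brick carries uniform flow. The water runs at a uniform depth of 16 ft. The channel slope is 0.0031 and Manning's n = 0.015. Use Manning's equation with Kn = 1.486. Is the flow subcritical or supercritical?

With bottom width b = 14.7 ft and side slope z = 2.1: A = (b + zy)y = (14.7 + 2.1×16)×16 = 772.8 ft²; P = b + 2y√(1+z²) = 14.7 + 2×16×2.326 = 89.13 ft.
Hydraulic radius R = A/P = 772.8/89.13 = 8.67 ft.
V = (1.486/n) R^(2/3) √S = (1.486/0.015) × 8.67^(2/3) × √0.0031 = 23.28 ft/s. Hydraulic depth D_h = A/T = 772.8/81.9 = 9.436 ft.
Froude number Fr = V/√(g·D_h) = 23.28/√(32.2×9.436) = 1.34, which is greater than 1, so the flow is supercritical.

supercritical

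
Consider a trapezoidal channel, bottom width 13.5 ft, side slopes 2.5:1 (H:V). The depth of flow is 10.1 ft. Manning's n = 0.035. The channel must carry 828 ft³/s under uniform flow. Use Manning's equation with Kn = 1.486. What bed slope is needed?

S = 0.00024

With bottom width b = 13.5 ft and side slope z = 2.5: A = (b + zy)y = (13.5 + 2.5×10.1)×10.1 = 391.4 ft²; P = b + 2y√(1+z²) = 13.5 + 2×10.1×2.693 = 67.89 ft.
Hydraulic radius R = A/P = 391.4/67.89 = 5.765 ft.
From Manning's equation, S = [nQ / (1.486 A R^(2/3))]² = [0.035 × 828 / (1.486 × 391.4 × 5.765^(2/3))]² = 0.00024.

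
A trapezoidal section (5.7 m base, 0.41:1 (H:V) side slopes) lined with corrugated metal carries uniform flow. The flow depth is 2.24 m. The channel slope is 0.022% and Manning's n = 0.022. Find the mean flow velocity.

V = 0.846 m/s

With bottom width b = 5.7 m and side slope z = 0.41: A = (b + zy)y = (5.7 + 0.41×2.24)×2.24 = 14.83 m²; P = b + 2y√(1+z²) = 5.7 + 2×2.24×1.081 = 10.54 m.
Hydraulic radius R = A/P = 14.83/10.54 = 1.406 m.
From Manning's equation, V = (1/n) R^(2/3) S^(1/2) = (1/0.022) × 1.406^(2/3) × 0.00022^(1/2) = 0.846 m/s.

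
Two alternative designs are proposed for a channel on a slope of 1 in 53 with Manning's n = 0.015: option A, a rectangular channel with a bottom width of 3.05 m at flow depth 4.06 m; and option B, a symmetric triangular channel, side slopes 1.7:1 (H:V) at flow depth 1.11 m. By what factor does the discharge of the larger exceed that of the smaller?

Channel A: Flow area A = b·y = 3.05 × 4.06 = 12.38 m². Wetted perimeter P = b + 2y = 3.05 + 2×4.06 = 11.17 m. Hydraulic radius R = A/P = 12.38/11.17 = 1.109 m. Q_A = (1/0.015)·12.38·1.109^(2/3)·√0.01887 = 121.5 m³/s.
Channel B: For a triangular section with side slope z = 1.7: A = zy² = 1.7×1.11² = 2.095 m²; P = 2y√(1+z²) = 2×1.11×1.972 = 4.379 m. Hydraulic radius R = A/P = 2.095/4.379 = 0.4784 m. Q_B = (1/0.015)·2.095·0.4784^(2/3)·√0.01887 = 11.73 m³/s.
The larger discharge is 121.5 m³/s and the smaller is 11.73 m³/s; the ratio is 10.4.

10.4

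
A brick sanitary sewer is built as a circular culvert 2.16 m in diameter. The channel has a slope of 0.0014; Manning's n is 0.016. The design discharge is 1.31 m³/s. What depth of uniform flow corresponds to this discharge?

y_n = 0.705 m

Manning's equation rearranged: A R^(2/3) = nQ / (1·√S) = 0.016 × 1.31 / (√0.0014) = 0.5602.
Try y = 0.515 m: A R^(2/3) = 0.3029 — short.
Try y = 0.825 m: A R^(2/3) = 0.7522 — over.
Try y = 0.705 m: A R^(2/3) = 0.5596 — ≈ 0.5602.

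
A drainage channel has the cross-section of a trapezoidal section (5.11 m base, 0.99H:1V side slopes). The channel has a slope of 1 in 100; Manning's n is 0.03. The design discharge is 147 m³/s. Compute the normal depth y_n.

y_n = 3.36 m

Manning's equation rearranged: A R^(2/3) = nQ / (1·√S) = 0.03 × 147 / (√0.01) = 44.1.
Try y = 4.13 m: A R^(2/3) = 65.63 — over.
Try y = 2.68 m: A R^(2/3) = 28.99 — short.
Try y = 3.36 m: A R^(2/3) = 44.18 — close enough.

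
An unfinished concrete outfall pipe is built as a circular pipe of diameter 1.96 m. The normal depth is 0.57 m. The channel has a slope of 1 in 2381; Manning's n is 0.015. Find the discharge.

Q = 0.472 m³/s

For a circular section of diameter D = 1.96 m at depth y = 0.57 m, the central angle is θ = 2 arccos(1 − 2y/D) = 2.278 rad. Then A = (D²/8)(θ − sin θ) = 0.7291 m² and P = Dθ/2 = 2.233 m.
Hydraulic radius R = A/P = 0.7291/2.233 = 0.3265 m.
Manning's equation: Q = (1/n) A R^(2/3) S^(1/2) = (1/0.015) × 0.7291 × 0.3265^(2/3) × 0.00042^(1/2) = 0.472 m³/s.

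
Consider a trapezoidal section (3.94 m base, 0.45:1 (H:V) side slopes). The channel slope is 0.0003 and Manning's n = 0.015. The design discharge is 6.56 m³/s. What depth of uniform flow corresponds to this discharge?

y_n = 1.35 m

Manning's equation rearranged: A R^(2/3) = nQ / (1·√S) = 0.015 × 6.56 / (√0.0003) = 5.681.
Trying y = 0.969 m: A R^(2/3) = 3.34 — too small.
Trying y = 1.65 m: A R^(2/3) = 7.84 — too large.
Trying y = 1.35 m: A R^(2/3) = 5.679 — close enough.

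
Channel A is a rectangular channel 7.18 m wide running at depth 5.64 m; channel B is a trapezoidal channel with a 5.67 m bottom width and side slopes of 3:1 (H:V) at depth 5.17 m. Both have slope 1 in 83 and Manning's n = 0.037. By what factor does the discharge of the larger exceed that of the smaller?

3.22

Channel A: Flow area A = b·y = 7.18 × 5.64 = 40.5 m². Wetted perimeter P = b + 2y = 7.18 + 2×5.64 = 18.46 m. Hydraulic radius R = A/P = 40.5/18.46 = 2.194 m. Q_A = (1/0.037)·40.5·2.194^(2/3)·√0.01205 = 202.8 m³/s.
Channel B: With bottom width b = 5.67 m and side slope z = 3: A = (b + zy)y = (5.67 + 3×5.17)×5.17 = 109.5 m²; P = b + 2y√(1+z²) = 5.67 + 2×5.17×3.162 = 38.37 m. Hydraulic radius R = A/P = 109.5/38.37 = 2.854 m. Q_B = (1/0.037)·109.5·2.854^(2/3)·√0.01205 = 653.6 m³/s.
The larger discharge is 653.6 m³/s and the smaller is 202.8 m³/s; the ratio is 3.22.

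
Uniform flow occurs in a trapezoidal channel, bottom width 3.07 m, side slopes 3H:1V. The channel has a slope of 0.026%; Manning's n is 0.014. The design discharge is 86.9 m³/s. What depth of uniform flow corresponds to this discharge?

Manning's equation rearranged: A R^(2/3) = nQ / (1·√S) = 0.014 × 86.9 / (√0.00026) = 75.45.
Try y = 3.14 m: A R^(2/3) = 56.09 — too small.
Try y = 3.56 m: A R^(2/3) = 75.44 — close enough.

y_n = 3.56 m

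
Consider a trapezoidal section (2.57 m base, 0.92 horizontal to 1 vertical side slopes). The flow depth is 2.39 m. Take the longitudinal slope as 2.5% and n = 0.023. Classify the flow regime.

With bottom width b = 2.57 m and side slope z = 0.92: A = (b + zy)y = (2.57 + 0.92×2.39)×2.39 = 11.4 m²; P = b + 2y√(1+z²) = 2.57 + 2×2.39×1.359 = 9.065 m.
Hydraulic radius R = A/P = 11.4/9.065 = 1.257 m.
V = (1/n) R^(2/3) √S = (1/0.023) × 1.257^(2/3) × √0.025 = 8.008 m/s. Hydraulic depth D_h = A/T = 11.4/6.968 = 1.636 m.
Froude number Fr = V/√(g·D_h) = 8.008/√(9.81×1.636) = 2, which is greater than 1, so the flow is supercritical.

supercritical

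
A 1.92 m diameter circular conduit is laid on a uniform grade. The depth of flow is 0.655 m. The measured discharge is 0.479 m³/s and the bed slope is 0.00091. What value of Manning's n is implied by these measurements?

n = 0.028

For a circular section of diameter D = 1.92 m at depth y = 0.655 m, the central angle is θ = 2 arccos(1 − 2y/D) = 2.495 rad. Then A = (D²/8)(θ − sin θ) = 0.8721 m² and P = Dθ/2 = 2.395 m.
Hydraulic radius R = A/P = 0.8721/2.395 = 0.3641 m.
Rearranging Manning's equation: n = (1/Q) A R^(2/3) S^(1/2) = (1/0.479) × 0.8721 × 0.3641^(2/3) × √0.00091 = 0.028.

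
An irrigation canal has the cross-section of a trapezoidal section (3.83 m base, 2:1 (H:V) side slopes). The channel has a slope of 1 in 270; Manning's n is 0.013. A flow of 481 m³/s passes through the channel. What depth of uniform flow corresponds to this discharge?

Manning's equation rearranged: A R^(2/3) = nQ / (1·√S) = 0.013 × 481 / (√0.003704) = 102.7.
At y = 4.94 m: A R^(2/3) = 128.5 — too large.
At y = 4.48 m: A R^(2/3) = 102.7 — matches.

y_n = 4.48 m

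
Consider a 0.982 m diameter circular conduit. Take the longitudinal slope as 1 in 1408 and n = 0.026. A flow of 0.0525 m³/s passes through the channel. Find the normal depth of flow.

Manning's equation rearranged: A R^(2/3) = nQ / (1·√S) = 0.026 × 0.0525 / (√0.0007102) = 0.05122.
Trying y = 0.196 m: A R^(2/3) = 0.0259 — short.
Trying y = 0.301 m: A R^(2/3) = 0.06062 — over.
Trying y = 0.276 m: A R^(2/3) = 0.05122 — close enough.

y_n = 0.276 m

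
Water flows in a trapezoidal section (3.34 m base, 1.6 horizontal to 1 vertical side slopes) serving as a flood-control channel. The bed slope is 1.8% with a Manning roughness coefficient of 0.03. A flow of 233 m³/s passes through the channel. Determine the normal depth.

y_n = 3.64 m

Manning's equation rearranged: A R^(2/3) = nQ / (1·√S) = 0.03 × 233 / (√0.018) = 52.1.
Trying y = 2.64 m: A R^(2/3) = 26.18 — too small.
Trying y = 3.64 m: A R^(2/3) = 52.13 — matches.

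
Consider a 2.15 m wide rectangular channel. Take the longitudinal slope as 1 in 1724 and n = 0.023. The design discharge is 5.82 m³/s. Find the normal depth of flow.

y_n = 3.02 m

Manning's equation rearranged: A R^(2/3) = nQ / (1·√S) = 0.023 × 5.82 / (√0.00058) = 5.558.
Trying y = 3.31 m: A R^(2/3) = 6.191 — too large.
Trying y = 2.21 m: A R^(2/3) = 3.828 — too small.
Trying y = 3.02 m: A R^(2/3) = 5.562 — matches.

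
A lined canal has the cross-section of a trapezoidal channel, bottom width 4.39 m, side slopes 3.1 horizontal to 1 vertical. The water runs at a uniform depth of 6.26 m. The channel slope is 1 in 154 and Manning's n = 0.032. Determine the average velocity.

With bottom width b = 4.39 m and side slope z = 3.1: A = (b + zy)y = (4.39 + 3.1×6.26)×6.26 = 149 m²; P = b + 2y√(1+z²) = 4.39 + 2×6.26×3.257 = 45.17 m.
Hydraulic radius R = A/P = 149/45.17 = 3.298 m.
From Manning's equation, V = (1/n) R^(2/3) S^(1/2) = (1/0.032) × 3.298^(2/3) × 0.006494^(1/2) = 5.58 m/s.

V = 5.58 m/s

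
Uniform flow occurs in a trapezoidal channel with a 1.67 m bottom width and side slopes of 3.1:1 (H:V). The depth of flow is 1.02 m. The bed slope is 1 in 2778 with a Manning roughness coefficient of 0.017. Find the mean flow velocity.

With bottom width b = 1.67 m and side slope z = 3.1: A = (b + zy)y = (1.67 + 3.1×1.02)×1.02 = 4.929 m²; P = b + 2y√(1+z²) = 1.67 + 2×1.02×3.257 = 8.315 m.
Hydraulic radius R = A/P = 4.929/8.315 = 0.5927 m.
From Manning's equation, V = (1/n) R^(2/3) S^(1/2) = (1/0.017) × 0.5927^(2/3) × 0.00036^(1/2) = 0.788 m/s.

V = 0.788 m/s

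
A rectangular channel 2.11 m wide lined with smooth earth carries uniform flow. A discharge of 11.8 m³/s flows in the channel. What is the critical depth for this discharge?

y_c = 1.47 m

For a rectangular channel, critical depth y_c = (q²/g)^(1/3) where q = Q/b = 11.8/2.11 = 5.592 m²/s.
So y_c = (5.592²/9.81)^(1/3) = 1.47 m.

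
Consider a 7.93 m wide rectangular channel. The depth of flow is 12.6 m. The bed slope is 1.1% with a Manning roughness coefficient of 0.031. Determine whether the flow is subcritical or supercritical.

Flow area A = b·y = 7.93 × 12.6 = 99.92 m². Wetted perimeter P = b + 2y = 7.93 + 2×12.6 = 33.13 m.
Hydraulic radius R = A/P = 99.92/33.13 = 3.016 m.
V = (1/n) R^(2/3) √S = (1/0.031) × 3.016^(2/3) × √0.011 = 7.062 m/s. Hydraulic depth D_h = A/T = 99.92/7.93 = 12.6 m.
Froude number Fr = V/√(g·D_h) = 7.062/√(9.81×12.6) = 0.635, which is less than 1, so the flow is subcritical.

subcritical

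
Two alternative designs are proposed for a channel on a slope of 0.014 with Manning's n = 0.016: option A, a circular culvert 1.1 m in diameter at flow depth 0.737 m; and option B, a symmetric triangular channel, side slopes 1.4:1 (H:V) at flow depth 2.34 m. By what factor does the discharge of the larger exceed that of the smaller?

Channel A: For a circular section of diameter D = 1.1 m at depth y = 0.737 m, the central angle is θ = 2 arccos(1 − 2y/D) = 3.835 rad. Then A = (D²/8)(θ − sin θ) = 0.6768 m² and P = Dθ/2 = 2.109 m. Hydraulic radius R = A/P = 0.6768/2.109 = 0.3209 m. Q_A = (1/0.016)·0.6768·0.3209^(2/3)·√0.014 = 2.346 m³/s.
Channel B: For a triangular section with side slope z = 1.4: A = zy² = 1.4×2.34² = 7.666 m²; P = 2y√(1+z²) = 2×2.34×1.72 = 8.052 m. Hydraulic radius R = A/P = 7.666/8.052 = 0.9521 m. Q_B = (1/0.016)·7.666·0.9521^(2/3)·√0.014 = 54.86 m³/s.
The larger discharge is 54.86 m³/s and the smaller is 2.346 m³/s; the ratio is 23.4.

23.4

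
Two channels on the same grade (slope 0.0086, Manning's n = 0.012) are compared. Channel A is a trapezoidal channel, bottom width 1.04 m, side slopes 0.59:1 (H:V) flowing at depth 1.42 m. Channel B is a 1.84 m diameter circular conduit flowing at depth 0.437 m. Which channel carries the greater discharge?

Channel A: With bottom width b = 1.04 m and side slope z = 0.59: A = (b + zy)y = (1.04 + 0.59×1.42)×1.42 = 2.666 m²; P = b + 2y√(1+z²) = 1.04 + 2×1.42×1.161 = 4.337 m. Hydraulic radius R = A/P = 2.666/4.337 = 0.6148 m. Q_A = (1/0.012)·2.666·0.6148^(2/3)·√0.0086 = 14.9 m³/s.
Channel B: For a circular section of diameter D = 1.84 m at depth y = 0.437 m, the central angle is θ = 2 arccos(1 − 2y/D) = 2.036 rad. Then A = (D²/8)(θ − sin θ) = 0.4835 m² and P = Dθ/2 = 1.873 m. Hydraulic radius R = A/P = 0.4835/1.873 = 0.2581 m. Q_B = (1/0.012)·0.4835·0.2581^(2/3)·√0.0086 = 1.515 m³/s.
Q_A = 14.9 m³/s vs Q_B = 1.515 m³/s, so channel A carries more.

channel A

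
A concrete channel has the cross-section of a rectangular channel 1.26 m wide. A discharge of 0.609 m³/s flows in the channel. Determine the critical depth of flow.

y_c = 0.288 m

For a rectangular channel, critical depth y_c = (q²/g)^(1/3) where q = Q/b = 0.609/1.26 = 0.4833 m²/s.
So y_c = (0.4833²/9.81)^(1/3) = 0.288 m.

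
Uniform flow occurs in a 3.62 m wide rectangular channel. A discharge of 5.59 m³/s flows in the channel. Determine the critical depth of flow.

For a rectangular channel, critical depth y_c = (q²/g)^(1/3) where q = Q/b = 5.59/3.62 = 1.544 m²/s.
So y_c = (1.544²/9.81)^(1/3) = 0.624 m.

y_c = 0.624 m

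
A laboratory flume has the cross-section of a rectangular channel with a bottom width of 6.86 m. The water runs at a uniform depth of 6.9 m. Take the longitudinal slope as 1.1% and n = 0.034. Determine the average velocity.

V = 5.36 m/s

Flow area A = b·y = 6.86 × 6.9 = 47.33 m². Wetted perimeter P = b + 2y = 6.86 + 2×6.9 = 20.66 m.
Hydraulic radius R = A/P = 47.33/20.66 = 2.291 m.
From Manning's equation, V = (1/n) R^(2/3) S^(1/2) = (1/0.034) × 2.291^(2/3) × 0.011^(1/2) = 5.36 m/s.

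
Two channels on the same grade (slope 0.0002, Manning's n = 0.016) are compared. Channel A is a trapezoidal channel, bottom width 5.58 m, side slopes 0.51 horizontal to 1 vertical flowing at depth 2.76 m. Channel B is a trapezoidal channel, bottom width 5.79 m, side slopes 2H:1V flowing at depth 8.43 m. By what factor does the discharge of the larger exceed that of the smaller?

19.1

Channel A: With bottom width b = 5.58 m and side slope z = 0.51: A = (b + zy)y = (5.58 + 0.51×2.76)×2.76 = 19.29 m²; P = b + 2y√(1+z²) = 5.58 + 2×2.76×1.123 = 11.78 m. Hydraulic radius R = A/P = 19.29/11.78 = 1.638 m. Q_A = (1/0.016)·19.29·1.638^(2/3)·√0.0002 = 23.68 m³/s.
Channel B: With bottom width b = 5.79 m and side slope z = 2: A = (b + zy)y = (5.79 + 2×8.43)×8.43 = 190.9 m²; P = b + 2y√(1+z²) = 5.79 + 2×8.43×2.236 = 43.49 m. Hydraulic radius R = A/P = 190.9/43.49 = 4.39 m. Q_B = (1/0.016)·190.9·4.39^(2/3)·√0.0002 = 452.5 m³/s.
The larger discharge is 452.5 m³/s and the smaller is 23.68 m³/s; the ratio is 19.1.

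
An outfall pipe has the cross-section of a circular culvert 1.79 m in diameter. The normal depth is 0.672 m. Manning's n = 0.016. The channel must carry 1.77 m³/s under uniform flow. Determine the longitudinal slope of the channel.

S = 0.00412

For a circular section of diameter D = 1.79 m at depth y = 0.672 m, the central angle is θ = 2 arccos(1 − 2y/D) = 2.638 rad. Then A = (D²/8)(θ − sin θ) = 0.8632 m² and P = Dθ/2 = 2.361 m.
Hydraulic radius R = A/P = 0.8632/2.361 = 0.3656 m.
From Manning's equation, S = [nQ / (1 A R^(2/3))]² = [0.016 × 1.77 / (1 × 0.8632 × 0.3656^(2/3))]² = 0.00412.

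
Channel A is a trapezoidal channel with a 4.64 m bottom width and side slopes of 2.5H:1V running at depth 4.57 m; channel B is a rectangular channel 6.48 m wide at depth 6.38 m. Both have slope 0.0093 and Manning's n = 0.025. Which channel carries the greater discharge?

Channel A: With bottom width b = 4.64 m and side slope z = 2.5: A = (b + zy)y = (4.64 + 2.5×4.57)×4.57 = 73.42 m²; P = b + 2y√(1+z²) = 4.64 + 2×4.57×2.693 = 29.25 m. Hydraulic radius R = A/P = 73.42/29.25 = 2.51 m. Q_A = (1/0.025)·73.42·2.51^(2/3)·√0.0093 = 523.1 m³/s.
Channel B: Flow area A = b·y = 6.48 × 6.38 = 41.34 m². Wetted perimeter P = b + 2y = 6.48 + 2×6.38 = 19.24 m. Hydraulic radius R = A/P = 41.34/19.24 = 2.149 m. Q_B = (1/0.025)·41.34·2.149^(2/3)·√0.0093 = 265.6 m³/s.
Q_A = 523.1 m³/s vs Q_B = 265.6 m³/s, so channel A carries more.

channel A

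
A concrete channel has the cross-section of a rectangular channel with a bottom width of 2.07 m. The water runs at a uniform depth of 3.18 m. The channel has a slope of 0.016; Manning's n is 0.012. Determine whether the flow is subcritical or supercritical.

supercritical

Flow area A = b·y = 2.07 × 3.18 = 6.583 m². Wetted perimeter P = b + 2y = 2.07 + 2×3.18 = 8.43 m.
Hydraulic radius R = A/P = 6.583/8.43 = 0.7809 m.
V = (1/n) R^(2/3) √S = (1/0.012) × 0.7809^(2/3) × √0.016 = 8.938 m/s. Hydraulic depth D_h = A/T = 6.583/2.07 = 3.18 m.
Froude number Fr = V/√(g·D_h) = 8.938/√(9.81×3.18) = 1.6, which is greater than 1, so the flow is supercritical.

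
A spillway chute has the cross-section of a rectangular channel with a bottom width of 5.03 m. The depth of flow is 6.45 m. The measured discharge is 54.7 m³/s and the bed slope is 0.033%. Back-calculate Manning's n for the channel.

n = 0.016

Flow area A = b·y = 5.03 × 6.45 = 32.44 m². Wetted perimeter P = b + 2y = 5.03 + 2×6.45 = 17.93 m.
Hydraulic radius R = A/P = 32.44/17.93 = 1.809 m.
Rearranging Manning's equation: n = (1/Q) A R^(2/3) S^(1/2) = (1/54.7) × 32.44 × 1.809^(2/3) × √0.00033 = 0.016.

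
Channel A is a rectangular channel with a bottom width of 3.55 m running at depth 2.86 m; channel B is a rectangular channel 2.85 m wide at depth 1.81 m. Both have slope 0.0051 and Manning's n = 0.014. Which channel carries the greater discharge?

Channel A: Flow area A = b·y = 3.55 × 2.86 = 10.15 m². Wetted perimeter P = b + 2y = 3.55 + 2×2.86 = 9.27 m. Hydraulic radius R = A/P = 10.15/9.27 = 1.095 m. Q_A = (1/0.014)·10.15·1.095^(2/3)·√0.0051 = 55.03 m³/s.
Channel B: Flow area A = b·y = 2.85 × 1.81 = 5.159 m². Wetted perimeter P = b + 2y = 2.85 + 2×1.81 = 6.47 m. Hydraulic radius R = A/P = 5.159/6.47 = 0.7973 m. Q_B = (1/0.014)·5.159·0.7973^(2/3)·√0.0051 = 22.63 m³/s.
Q_A = 55.03 m³/s vs Q_B = 22.63 m³/s, so channel A carries more.

channel A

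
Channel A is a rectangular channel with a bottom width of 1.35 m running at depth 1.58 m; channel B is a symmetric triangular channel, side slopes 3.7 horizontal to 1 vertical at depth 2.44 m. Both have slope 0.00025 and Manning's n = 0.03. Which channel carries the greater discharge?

Channel A: Flow area A = b·y = 1.35 × 1.58 = 2.133 m². Wetted perimeter P = b + 2y = 1.35 + 2×1.58 = 4.51 m. Hydraulic radius R = A/P = 2.133/4.51 = 0.4729 m. Q_A = (1/0.03)·2.133·0.4729^(2/3)·√0.00025 = 0.6824 m³/s.
Channel B: For a triangular section with side slope z = 3.7: A = zy² = 3.7×2.44² = 22.03 m²; P = 2y√(1+z²) = 2×2.44×3.833 = 18.7 m. Hydraulic radius R = A/P = 22.03/18.7 = 1.178 m. Q_B = (1/0.03)·22.03·1.178^(2/3)·√0.00025 = 12.95 m³/s.
Q_A = 0.6824 m³/s vs Q_B = 12.95 m³/s, so channel B carries more.

channel B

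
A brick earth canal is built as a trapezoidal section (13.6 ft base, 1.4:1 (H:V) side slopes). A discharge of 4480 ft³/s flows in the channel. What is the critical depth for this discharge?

y_c = 10.6 ft

At critical depth, Q² T / (g A³) = 1, i.e. A³/T = Q²/g = 4480²/32.2 = 623300.
At y = 7.7 ft: A³/T = 188200 — short.
At y = 13.1 ft: A³/T = 1457000 — over.
At y = 10.6 ft: A³/T = 633000 — ≈ 623300.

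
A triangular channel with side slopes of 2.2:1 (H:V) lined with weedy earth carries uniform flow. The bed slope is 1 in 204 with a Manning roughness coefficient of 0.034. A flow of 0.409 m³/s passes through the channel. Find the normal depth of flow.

Manning's equation rearranged: A R^(2/3) = nQ / (1·√S) = 0.034 × 0.409 / (√0.004902) = 0.1986.
At y = 0.585 m: A R^(2/3) = 0.3116 — too large.
At y = 0.494 m: A R^(2/3) = 0.1985 — close enough.

y_n = 0.494 m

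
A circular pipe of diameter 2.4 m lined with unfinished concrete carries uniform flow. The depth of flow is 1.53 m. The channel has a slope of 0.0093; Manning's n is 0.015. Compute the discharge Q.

For a circular section of diameter D = 2.4 m at depth y = 1.53 m, the central angle is θ = 2 arccos(1 − 2y/D) = 3.699 rad. Then A = (D²/8)(θ − sin θ) = 3.044 m² and P = Dθ/2 = 4.439 m.
Hydraulic radius R = A/P = 3.044/4.439 = 0.6858 m.
Manning's equation: Q = (1/n) A R^(2/3) S^(1/2) = (1/0.015) × 3.044 × 0.6858^(2/3) × 0.0093^(1/2) = 15.2 m³/s.

Q = 15.2 m³/s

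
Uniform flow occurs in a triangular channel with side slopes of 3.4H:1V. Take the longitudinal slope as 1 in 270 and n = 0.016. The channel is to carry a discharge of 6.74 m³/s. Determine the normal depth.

Manning's equation rearranged: A R^(2/3) = nQ / (1·√S) = 0.016 × 6.74 / (√0.003704) = 1.772.
Try y = 1.04 m: A R^(2/3) = 2.313 — high.
Try y = 0.941 m: A R^(2/3) = 1.772 — ≈ 1.772.

y_n = 0.941 m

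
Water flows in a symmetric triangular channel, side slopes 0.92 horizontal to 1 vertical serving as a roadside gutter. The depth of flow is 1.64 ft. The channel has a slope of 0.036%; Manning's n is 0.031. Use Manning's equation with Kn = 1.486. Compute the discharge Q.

For a triangular section with side slope z = 0.92: A = zy² = 0.92×1.64² = 2.474 ft²; P = 2y√(1+z²) = 2×1.64×1.359 = 4.457 ft.
Hydraulic radius R = A/P = 2.474/4.457 = 0.5552 ft.
Manning's equation: Q = (1.486/n) A R^(2/3) S^(1/2) = (1.486/0.031) × 2.474 × 0.5552^(2/3) × 0.00036^(1/2) = 1.52 ft³/s.

Q = 1.52 ft³/s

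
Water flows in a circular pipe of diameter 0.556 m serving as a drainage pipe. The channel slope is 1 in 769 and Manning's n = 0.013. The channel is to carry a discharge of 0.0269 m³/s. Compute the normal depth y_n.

Manning's equation rearranged: A R^(2/3) = nQ / (1·√S) = 0.013 × 0.0269 / (√0.0013) = 0.009697.
Try y = 0.121 m: A R^(2/3) = 0.006766 — too small.
Try y = 0.18 m: A R^(2/3) = 0.01477 — too large.
Try y = 0.145 m: A R^(2/3) = 0.009702 — matches.

y_n = 0.145 m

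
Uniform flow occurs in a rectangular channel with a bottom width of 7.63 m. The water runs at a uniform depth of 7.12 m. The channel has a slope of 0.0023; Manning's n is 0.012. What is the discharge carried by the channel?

Q = 398 m³/s

Flow area A = b·y = 7.63 × 7.12 = 54.33 m². Wetted perimeter P = b + 2y = 7.63 + 2×7.12 = 21.87 m.
Hydraulic radius R = A/P = 54.33/21.87 = 2.484 m.
Manning's equation: Q = (1/n) A R^(2/3) S^(1/2) = (1/0.012) × 54.33 × 2.484^(2/3) × 0.0023^(1/2) = 398 m³/s.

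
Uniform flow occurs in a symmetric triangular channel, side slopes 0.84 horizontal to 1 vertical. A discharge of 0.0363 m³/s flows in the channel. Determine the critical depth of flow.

y_c = 0.207 m

At critical depth, Q² T / (g A³) = 1, i.e. A³/T = Q²/g = 0.0363²/9.81 = 0.0001343.
Try y = 0.148 m: A³/T = 0.00002505 — low.
Try y = 0.207 m: A³/T = 0.0001341 — ≈ 0.0001343.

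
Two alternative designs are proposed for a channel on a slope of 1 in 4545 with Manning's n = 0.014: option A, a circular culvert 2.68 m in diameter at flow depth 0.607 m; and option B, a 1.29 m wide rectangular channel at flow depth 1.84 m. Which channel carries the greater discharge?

channel B

Channel A: For a circular section of diameter D = 2.68 m at depth y = 0.607 m, the central angle is θ = 2 arccos(1 − 2y/D) = 1.984 rad. Then A = (D²/8)(θ − sin θ) = 0.959 m² and P = Dθ/2 = 2.659 m. Hydraulic radius R = A/P = 0.959/2.659 = 0.3607 m. Q_A = (1/0.014)·0.959·0.3607^(2/3)·√0.00022 = 0.5149 m³/s.
Channel B: Flow area A = b·y = 1.29 × 1.84 = 2.374 m². Wetted perimeter P = b + 2y = 1.29 + 2×1.84 = 4.97 m. Hydraulic radius R = A/P = 2.374/4.97 = 0.4776 m. Q_B = (1/0.014)·2.374·0.4776^(2/3)·√0.00022 = 1.537 m³/s.
Q_A = 0.5149 m³/s vs Q_B = 1.537 m³/s, so channel B carries more.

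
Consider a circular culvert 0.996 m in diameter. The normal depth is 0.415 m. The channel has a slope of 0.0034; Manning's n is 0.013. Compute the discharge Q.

Q = 0.502 m³/s

For a circular section of diameter D = 0.996 m at depth y = 0.415 m, the central angle is θ = 2 arccos(1 − 2y/D) = 2.807 rad. Then A = (D²/8)(θ − sin θ) = 0.3073 m² and P = Dθ/2 = 1.398 m.
Hydraulic radius R = A/P = 0.3073/1.398 = 0.2198 m.
Manning's equation: Q = (1/n) A R^(2/3) S^(1/2) = (1/0.013) × 0.3073 × 0.2198^(2/3) × 0.0034^(1/2) = 0.502 m³/s.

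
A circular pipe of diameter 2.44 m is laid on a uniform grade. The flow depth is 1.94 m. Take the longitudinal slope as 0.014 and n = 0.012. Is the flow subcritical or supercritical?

supercritical

For a circular section of diameter D = 2.44 m at depth y = 1.94 m, the central angle is θ = 2 arccos(1 − 2y/D) = 4.404 rad. Then A = (D²/8)(θ − sin θ) = 3.987 m² and P = Dθ/2 = 5.373 m.
Hydraulic radius R = A/P = 3.987/5.373 = 0.742 m.
V = (1/n) R^(2/3) √S = (1/0.012) × 0.742^(2/3) × √0.014 = 8.081 m/s. Hydraulic depth D_h = A/T = 3.987/1.97 = 2.024 m.
Froude number Fr = V/√(g·D_h) = 8.081/√(9.81×2.024) = 1.81, which is greater than 1, so the flow is supercritical.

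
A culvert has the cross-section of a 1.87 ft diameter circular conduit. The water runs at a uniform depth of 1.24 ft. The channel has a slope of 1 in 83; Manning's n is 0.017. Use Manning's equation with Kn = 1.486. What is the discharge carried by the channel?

For a circular section of diameter D = 1.87 ft at depth y = 1.24 ft, the central angle is θ = 2 arccos(1 − 2y/D) = 3.806 rad. Then A = (D²/8)(θ − sin θ) = 1.933 ft² and P = Dθ/2 = 3.559 ft.
Hydraulic radius R = A/P = 1.933/3.559 = 0.5432 ft.
Manning's equation: Q = (1.486/n) A R^(2/3) S^(1/2) = (1.486/0.017) × 1.933 × 0.5432^(2/3) × 0.01205^(1/2) = 12.3 ft³/s.

Q = 12.3 ft³/s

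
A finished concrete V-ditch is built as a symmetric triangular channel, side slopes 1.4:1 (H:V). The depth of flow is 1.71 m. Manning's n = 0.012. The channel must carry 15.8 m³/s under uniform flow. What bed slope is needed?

S = 0.00348

For a triangular section with side slope z = 1.4: A = zy² = 1.4×1.71² = 4.094 m²; P = 2y√(1+z²) = 2×1.71×1.72 = 5.884 m.
Hydraulic radius R = A/P = 4.094/5.884 = 0.6957 m.
From Manning's equation, S = [nQ / (1 A R^(2/3))]² = [0.012 × 15.8 / (1 × 4.094 × 0.6957^(2/3))]² = 0.00348.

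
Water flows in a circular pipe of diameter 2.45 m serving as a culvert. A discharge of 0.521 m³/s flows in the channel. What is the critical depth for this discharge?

At critical depth, Q² T / (g A³) = 1, i.e. A³/T = Q²/g = 0.521²/9.81 = 0.02767.
At y = 0.259 m: A³/T = 0.01252 — short.
At y = 0.35 m: A³/T = 0.04112 — over.
At y = 0.317 m: A³/T = 0.02782 — matches.

y_c = 0.317 m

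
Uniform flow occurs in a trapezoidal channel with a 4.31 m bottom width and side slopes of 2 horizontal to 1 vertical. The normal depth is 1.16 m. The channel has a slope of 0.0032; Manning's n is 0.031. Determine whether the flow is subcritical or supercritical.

subcritical

With bottom width b = 4.31 m and side slope z = 2: A = (b + zy)y = (4.31 + 2×1.16)×1.16 = 7.691 m²; P = b + 2y√(1+z²) = 4.31 + 2×1.16×2.236 = 9.498 m.
Hydraulic radius R = A/P = 7.691/9.498 = 0.8098 m.
V = (1/n) R^(2/3) √S = (1/0.031) × 0.8098^(2/3) × √0.0032 = 1.585 m/s. Hydraulic depth D_h = A/T = 7.691/8.95 = 0.8593 m.
Froude number Fr = V/√(g·D_h) = 1.585/√(9.81×0.8593) = 0.546, which is less than 1, so the flow is subcritical.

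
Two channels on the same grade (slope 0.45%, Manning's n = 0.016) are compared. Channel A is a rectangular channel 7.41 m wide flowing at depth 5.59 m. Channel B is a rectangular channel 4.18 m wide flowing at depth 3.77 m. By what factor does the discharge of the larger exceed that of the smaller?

3.68

Channel A: Flow area A = b·y = 7.41 × 5.59 = 41.42 m². Wetted perimeter P = b + 2y = 7.41 + 2×5.59 = 18.59 m. Hydraulic radius R = A/P = 41.42/18.59 = 2.228 m. Q_A = (1/0.016)·41.42·2.228^(2/3)·√0.0045 = 296.3 m³/s.
Channel B: Flow area A = b·y = 4.18 × 3.77 = 15.76 m². Wetted perimeter P = b + 2y = 4.18 + 2×3.77 = 11.72 m. Hydraulic radius R = A/P = 15.76/11.72 = 1.345 m. Q_B = (1/0.016)·15.76·1.345^(2/3)·√0.0045 = 80.49 m³/s.
The larger discharge is 296.3 m³/s and the smaller is 80.49 m³/s; the ratio is 3.68.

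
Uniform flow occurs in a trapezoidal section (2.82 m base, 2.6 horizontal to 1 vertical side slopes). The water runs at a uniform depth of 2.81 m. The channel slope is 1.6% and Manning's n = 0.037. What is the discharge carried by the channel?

Q = 130 m³/s

With bottom width b = 2.82 m and side slope z = 2.6: A = (b + zy)y = (2.82 + 2.6×2.81)×2.81 = 28.45 m²; P = b + 2y√(1+z²) = 2.82 + 2×2.81×2.786 = 18.48 m.
Hydraulic radius R = A/P = 28.45/18.48 = 1.54 m.
Manning's equation: Q = (1/n) A R^(2/3) S^(1/2) = (1/0.037) × 28.45 × 1.54^(2/3) × 0.016^(1/2) = 130 m³/s.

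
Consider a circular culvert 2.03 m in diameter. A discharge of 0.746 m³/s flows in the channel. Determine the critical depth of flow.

At critical depth, Q² T / (g A³) = 1, i.e. A³/T = Q²/g = 0.746²/9.81 = 0.05673.
Try y = 0.482 m: A³/T = 0.1179 — over.
Try y = 0.289 m: A³/T = 0.01584 — short.
Try y = 0.4 m: A³/T = 0.05684 — matches.

y_c = 0.4 m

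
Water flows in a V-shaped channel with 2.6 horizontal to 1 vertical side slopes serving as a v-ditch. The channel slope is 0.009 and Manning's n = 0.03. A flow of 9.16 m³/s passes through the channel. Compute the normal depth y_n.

y_n = 1.26 m

Manning's equation rearranged: A R^(2/3) = nQ / (1·√S) = 0.03 × 9.16 / (√0.009) = 2.897.
Try y = 1.01 m: A R^(2/3) = 1.606 — low.
Try y = 1.36 m: A R^(2/3) = 3.552 — high.
Try y = 1.26 m: A R^(2/3) = 2.897 — close enough.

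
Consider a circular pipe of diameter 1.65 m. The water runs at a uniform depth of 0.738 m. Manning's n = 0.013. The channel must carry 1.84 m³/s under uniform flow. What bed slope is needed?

For a circular section of diameter D = 1.65 m at depth y = 0.738 m, the central angle is θ = 2 arccos(1 − 2y/D) = 2.93 rad. Then A = (D²/8)(θ − sin θ) = 0.9258 m² and P = Dθ/2 = 2.417 m.
Hydraulic radius R = A/P = 0.9258/2.417 = 0.383 m.
From Manning's equation, S = [nQ / (1 A R^(2/3))]² = [0.013 × 1.84 / (1 × 0.9258 × 0.383^(2/3))]² = 0.0024.

S = 0.0024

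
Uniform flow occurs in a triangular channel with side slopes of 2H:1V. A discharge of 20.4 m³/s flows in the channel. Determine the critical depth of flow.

At critical depth, Q² T / (g A³) = 1, i.e. A³/T = Q²/g = 20.4²/9.81 = 42.42.
Try y = 1.63 m: A³/T = 23.01 — short.
Try y = 1.84 m: A³/T = 42.18 — matches.

y_c = 1.84 m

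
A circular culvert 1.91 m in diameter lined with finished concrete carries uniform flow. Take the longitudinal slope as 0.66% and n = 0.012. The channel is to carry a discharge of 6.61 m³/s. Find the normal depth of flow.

y_n = 1.02 m

Manning's equation rearranged: A R^(2/3) = nQ / (1·√S) = 0.012 × 6.61 / (√0.0066) = 0.9764.
Try y = 0.906 m: A R^(2/3) = 0.7996 — too small.
Try y = 1.18 m: A R^(2/3) = 1.229 — too large.
Try y = 1.02 m: A R^(2/3) = 0.9771 — ≈ 0.9764.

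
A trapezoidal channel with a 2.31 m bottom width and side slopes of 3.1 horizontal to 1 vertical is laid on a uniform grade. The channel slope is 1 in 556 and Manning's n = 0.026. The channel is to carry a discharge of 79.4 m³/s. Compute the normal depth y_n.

Manning's equation rearranged: A R^(2/3) = nQ / (1·√S) = 0.026 × 79.4 / (√0.001799) = 48.68.
Try y = 2.63 m: A R^(2/3) = 34.69 — low.
Try y = 3.03 m: A R^(2/3) = 48.67 — ≈ 48.68.

y_n = 3.03 m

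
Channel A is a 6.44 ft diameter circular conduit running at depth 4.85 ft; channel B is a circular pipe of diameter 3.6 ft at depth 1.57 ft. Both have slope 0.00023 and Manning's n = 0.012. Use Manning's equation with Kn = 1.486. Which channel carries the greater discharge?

channel A

Channel A: For a circular section of diameter D = 6.44 ft at depth y = 4.85 ft, the central angle is θ = 2 arccos(1 − 2y/D) = 4.203 rad. Then A = (D²/8)(θ − sin θ) = 26.32 ft² and P = Dθ/2 = 13.53 ft. Hydraulic radius R = A/P = 26.32/13.53 = 1.944 ft. Q_A = (1.486/0.012)·26.32·1.944^(2/3)·√0.00023 = 76.99 ft³/s.
Channel B: For a circular section of diameter D = 3.6 ft at depth y = 1.57 ft, the central angle is θ = 2 arccos(1 − 2y/D) = 2.885 rad. Then A = (D²/8)(θ − sin θ) = 4.264 ft² and P = Dθ/2 = 5.194 ft. Hydraulic radius R = A/P = 4.264/5.194 = 0.8209 ft. Q_B = (1.486/0.012)·4.264·0.8209^(2/3)·√0.00023 = 7.02 ft³/s.
Q_A = 76.99 ft³/s vs Q_B = 7.02 ft³/s, so channel A carries more.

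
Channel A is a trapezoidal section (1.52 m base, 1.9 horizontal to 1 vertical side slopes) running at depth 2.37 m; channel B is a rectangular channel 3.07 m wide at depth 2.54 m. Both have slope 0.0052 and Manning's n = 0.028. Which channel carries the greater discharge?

channel A

Channel A: With bottom width b = 1.52 m and side slope z = 1.9: A = (b + zy)y = (1.52 + 1.9×2.37)×2.37 = 14.27 m²; P = b + 2y√(1+z²) = 1.52 + 2×2.37×2.147 = 11.7 m. Hydraulic radius R = A/P = 14.27/11.7 = 1.22 m. Q_A = (1/0.028)·14.27·1.22^(2/3)·√0.0052 = 41.98 m³/s.
Channel B: Flow area A = b·y = 3.07 × 2.54 = 7.798 m². Wetted perimeter P = b + 2y = 3.07 + 2×2.54 = 8.15 m. Hydraulic radius R = A/P = 7.798/8.15 = 0.9568 m. Q_B = (1/0.028)·7.798·0.9568^(2/3)·√0.0052 = 19.5 m³/s.
Q_A = 41.98 m³/s vs Q_B = 19.5 m³/s, so channel A carries more.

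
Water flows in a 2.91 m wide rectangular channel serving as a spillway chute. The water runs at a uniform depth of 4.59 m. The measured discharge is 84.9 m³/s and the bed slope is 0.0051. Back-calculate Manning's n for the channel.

Flow area A = b·y = 2.91 × 4.59 = 13.36 m². Wetted perimeter P = b + 2y = 2.91 + 2×4.59 = 12.09 m.
Hydraulic radius R = A/P = 13.36/12.09 = 1.105 m.
Rearranging Manning's equation: n = (1/Q) A R^(2/3) S^(1/2) = (1/84.9) × 13.36 × 1.105^(2/3) × √0.0051 = 0.012.

n = 0.012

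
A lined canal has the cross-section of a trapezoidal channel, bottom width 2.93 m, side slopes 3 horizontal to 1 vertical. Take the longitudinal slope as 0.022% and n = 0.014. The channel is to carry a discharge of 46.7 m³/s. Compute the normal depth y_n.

Manning's equation rearranged: A R^(2/3) = nQ / (1·√S) = 0.014 × 46.7 / (√0.00022) = 44.08.
Try y = 2 m: A R^(2/3) = 19.56 — too small.
Try y = 3.13 m: A R^(2/3) = 54.86 — too large.
Try y = 2.85 m: A R^(2/3) = 44.03 — matches.

y_n = 2.85 m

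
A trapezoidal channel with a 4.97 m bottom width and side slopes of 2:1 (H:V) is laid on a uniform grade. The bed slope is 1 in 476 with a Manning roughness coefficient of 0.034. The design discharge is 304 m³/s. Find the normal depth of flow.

y_n = 6.05 m

Manning's equation rearranged: A R^(2/3) = nQ / (1·√S) = 0.034 × 304 / (√0.002101) = 225.5.
At y = 4.16 m: A R^(2/3) = 97.59 — short.
At y = 7.34 m: A R^(2/3) = 352.2 — over.
At y = 6.05 m: A R^(2/3) = 225.4 — ≈ 225.5.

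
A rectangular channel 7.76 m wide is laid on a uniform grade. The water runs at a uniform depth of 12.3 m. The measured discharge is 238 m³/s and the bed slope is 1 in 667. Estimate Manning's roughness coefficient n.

Flow area A = b·y = 7.76 × 12.3 = 95.45 m². Wetted perimeter P = b + 2y = 7.76 + 2×12.3 = 32.36 m.
Hydraulic radius R = A/P = 95.45/32.36 = 2.95 m.
Rearranging Manning's equation: n = (1/Q) A R^(2/3) S^(1/2) = (1/238) × 95.45 × 2.95^(2/3) × √0.001499 = 0.0319.

n = 0.0319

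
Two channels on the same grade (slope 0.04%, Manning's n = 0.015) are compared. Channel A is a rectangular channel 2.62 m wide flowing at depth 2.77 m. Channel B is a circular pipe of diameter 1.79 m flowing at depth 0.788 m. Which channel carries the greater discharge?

channel A

Channel A: Flow area A = b·y = 2.62 × 2.77 = 7.257 m². Wetted perimeter P = b + 2y = 2.62 + 2×2.77 = 8.16 m. Hydraulic radius R = A/P = 7.257/8.16 = 0.8894 m. Q_A = (1/0.015)·7.257·0.8894^(2/3)·√0.0004 = 8.949 m³/s.
Channel B: For a circular section of diameter D = 1.79 m at depth y = 0.788 m, the central angle is θ = 2 arccos(1 − 2y/D) = 2.902 rad. Then A = (D²/8)(θ − sin θ) = 1.067 m² and P = Dθ/2 = 2.597 m. Hydraulic radius R = A/P = 1.067/2.597 = 0.4109 m. Q_B = (1/0.015)·1.067·0.4109^(2/3)·√0.0004 = 0.7864 m³/s.
Q_A = 8.949 m³/s vs Q_B = 0.7864 m³/s, so channel A carries more.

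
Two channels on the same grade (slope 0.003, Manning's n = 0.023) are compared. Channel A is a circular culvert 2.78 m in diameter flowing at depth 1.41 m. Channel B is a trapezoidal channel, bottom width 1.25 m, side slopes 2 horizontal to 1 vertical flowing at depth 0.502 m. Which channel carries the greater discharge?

channel A

Channel A: For a circular section of diameter D = 2.78 m at depth y = 1.41 m, the central angle is θ = 2 arccos(1 − 2y/D) = 3.17 rad. Then A = (D²/8)(θ − sin θ) = 3.091 m² and P = Dθ/2 = 4.407 m. Hydraulic radius R = A/P = 3.091/4.407 = 0.7013 m. Q_A = (1/0.023)·3.091·0.7013^(2/3)·√0.003 = 5.809 m³/s.
Channel B: With bottom width b = 1.25 m and side slope z = 2: A = (b + zy)y = (1.25 + 2×0.502)×0.502 = 1.132 m²; P = b + 2y√(1+z²) = 1.25 + 2×0.502×2.236 = 3.495 m. Hydraulic radius R = A/P = 1.132/3.495 = 0.3237 m. Q_B = (1/0.023)·1.132·0.3237^(2/3)·√0.003 = 1.27 m³/s.
Q_A = 5.809 m³/s vs Q_B = 1.27 m³/s, so channel A carries more.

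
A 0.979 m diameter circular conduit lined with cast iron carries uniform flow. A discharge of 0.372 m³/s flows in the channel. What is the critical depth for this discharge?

At critical depth, Q² T / (g A³) = 1, i.e. A³/T = Q²/g = 0.372²/9.81 = 0.01411.
At y = 0.249 m: A³/T = 0.00402 — short.
At y = 0.344 m: A³/T = 0.01407 — ≈ 0.01411.

y_c = 0.344 m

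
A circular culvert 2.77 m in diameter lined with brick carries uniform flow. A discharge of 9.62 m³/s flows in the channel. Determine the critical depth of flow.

At critical depth, Q² T / (g A³) = 1, i.e. A³/T = Q²/g = 9.62²/9.81 = 9.434.
Try y = 1.69 m: A³/T = 21.14 — too large.
Try y = 1.19 m: A³/T = 5.527 — too small.
Try y = 1.37 m: A³/T = 9.474 — matches.

y_c = 1.37 m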